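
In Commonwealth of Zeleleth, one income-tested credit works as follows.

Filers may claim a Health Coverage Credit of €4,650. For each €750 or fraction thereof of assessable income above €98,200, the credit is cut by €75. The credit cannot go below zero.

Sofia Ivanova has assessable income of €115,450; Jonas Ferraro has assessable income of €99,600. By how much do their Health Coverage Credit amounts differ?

€1,575

Sofia (€115,450): Health Coverage Credit: income exceeds €98,200 by €17,250, which is 23 full-or-partial €750 increments; reduction = 23 × €75 = €1,725, leaving €2,925.
Jonas (€99,600): Health Coverage Credit: income exceeds €98,200 by €1,400, which is 2 full-or-partial €750 increments; reduction = 2 × €75 = €150, leaving €4,500.
Difference: |€2,925 − €4,500| = €1,575.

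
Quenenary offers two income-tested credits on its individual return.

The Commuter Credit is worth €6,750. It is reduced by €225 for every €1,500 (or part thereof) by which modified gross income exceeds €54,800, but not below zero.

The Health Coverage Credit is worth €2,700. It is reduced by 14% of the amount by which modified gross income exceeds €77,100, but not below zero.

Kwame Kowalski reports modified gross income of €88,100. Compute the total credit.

Commuter Credit: income exceeds €54,800 by €33,300, which is 23 full-or-partial €1,500 increments; reduction = 23 × €225 = €5,175, leaving €1,575.
Health Coverage Credit: 14% of the €11,000 excess over €77,100 is €1,540; credit = €2,700 − €1,540 = €1,160.
Total: €1,575 + €1,160 = €2,735.

€2,735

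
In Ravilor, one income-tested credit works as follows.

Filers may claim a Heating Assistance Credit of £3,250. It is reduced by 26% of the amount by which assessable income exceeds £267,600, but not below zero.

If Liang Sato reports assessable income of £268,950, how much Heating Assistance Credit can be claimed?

£2,899

Heating Assistance Credit: 26% of the £1,350 excess over £267,600 is £351; credit = £3,250 − £351 = £2,899.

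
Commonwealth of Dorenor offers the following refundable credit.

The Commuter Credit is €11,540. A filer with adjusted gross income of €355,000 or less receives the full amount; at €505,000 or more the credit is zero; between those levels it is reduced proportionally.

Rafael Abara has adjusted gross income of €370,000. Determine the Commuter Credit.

€10,386

Commuter Credit: €370,000 is €15,000 into a €150,000 phase-out range, leaving 135,000/150,000 of the credit: €11,540 × 135,000/150,000 = €10,386.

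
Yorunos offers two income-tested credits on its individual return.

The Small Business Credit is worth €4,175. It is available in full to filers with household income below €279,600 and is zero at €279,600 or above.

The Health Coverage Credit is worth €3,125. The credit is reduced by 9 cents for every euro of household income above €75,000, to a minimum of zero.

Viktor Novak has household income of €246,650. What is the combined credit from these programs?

Small Business Credit: €246,650 is below the €279,600 cutoff, so the full €4,175 applies.
Health Coverage Credit: 9% of the €171,650 excess over €75,000 is €15,448.50 ≥ base, so the credit is €0.
Total: €4,175 + €0 = €4,175.

€4,175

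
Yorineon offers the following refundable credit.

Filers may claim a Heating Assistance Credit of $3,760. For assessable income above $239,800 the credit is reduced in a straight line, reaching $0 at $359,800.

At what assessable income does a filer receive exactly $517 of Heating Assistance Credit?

$343,300

$517 is 517/3,760 of the full $3,760, so 3,243/3,760 of the $120,000 range has been used: income = $239,800 + $120,000 × 3,243/3,760 = $343,300.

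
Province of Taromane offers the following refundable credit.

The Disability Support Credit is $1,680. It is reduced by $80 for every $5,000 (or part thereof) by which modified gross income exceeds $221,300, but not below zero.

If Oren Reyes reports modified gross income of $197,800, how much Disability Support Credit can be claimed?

Disability Support Credit: $197,800 is at or below the $221,300 threshold, so the full $1,680 applies.

$1,680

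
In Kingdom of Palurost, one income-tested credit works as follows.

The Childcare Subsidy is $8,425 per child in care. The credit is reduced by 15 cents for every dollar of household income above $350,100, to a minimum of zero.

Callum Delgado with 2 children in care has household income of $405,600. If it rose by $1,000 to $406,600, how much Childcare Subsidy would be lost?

At $405,600 — base = 2 × $8,425 = $16,850. 15% of the $55,500 excess over $350,100 is $8,325; credit = $16,850 − $8,325 = $8,525.
At $406,600 — base = 2 × $8,425 = $16,850. 15% of the $56,500 excess over $350,100 is $8,475; credit = $16,850 − $8,475 = $8,375.
Lost: $8,525 − $8,375 = $150.

$150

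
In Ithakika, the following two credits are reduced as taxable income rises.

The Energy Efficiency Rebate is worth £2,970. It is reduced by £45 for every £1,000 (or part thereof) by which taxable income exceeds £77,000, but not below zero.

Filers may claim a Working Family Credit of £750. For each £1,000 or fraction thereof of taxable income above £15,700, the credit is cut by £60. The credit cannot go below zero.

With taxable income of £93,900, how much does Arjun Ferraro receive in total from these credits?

Energy Efficiency Rebate: income exceeds £77,000 by £16,900, which is 17 full-or-partial £1,000 increments; reduction = 17 × £45 = £765, leaving £2,205.
Working Family Credit: income exceeds £15,700 by £78,200 → 79 increments × £60 = £4,740 ≥ base, so the credit is £0.
Total: £2,205 + £0 = £2,205.

£2,205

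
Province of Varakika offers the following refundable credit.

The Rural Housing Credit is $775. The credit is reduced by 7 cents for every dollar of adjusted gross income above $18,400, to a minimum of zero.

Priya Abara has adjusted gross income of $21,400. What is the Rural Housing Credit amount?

$565

Rural Housing Credit: 7% of the $3,000 excess over $18,400 is $210; credit = $775 − $210 = $565.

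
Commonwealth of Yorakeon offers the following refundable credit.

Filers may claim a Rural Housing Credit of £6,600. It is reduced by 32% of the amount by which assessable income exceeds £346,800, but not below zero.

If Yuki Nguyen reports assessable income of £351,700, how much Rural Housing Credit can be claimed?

£5,032

Rural Housing Credit: 32% of the £4,900 excess over £346,800 is £1,568; credit = £6,600 − £1,568 = £5,032.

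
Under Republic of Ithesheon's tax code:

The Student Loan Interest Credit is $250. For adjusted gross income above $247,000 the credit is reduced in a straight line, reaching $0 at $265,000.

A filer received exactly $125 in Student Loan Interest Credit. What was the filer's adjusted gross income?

$125 is 125/250 of the full $250, so 125/250 of the $18,000 range has been used: income = $247,000 + $18,000 × 125/250 = $256,000.

$256,000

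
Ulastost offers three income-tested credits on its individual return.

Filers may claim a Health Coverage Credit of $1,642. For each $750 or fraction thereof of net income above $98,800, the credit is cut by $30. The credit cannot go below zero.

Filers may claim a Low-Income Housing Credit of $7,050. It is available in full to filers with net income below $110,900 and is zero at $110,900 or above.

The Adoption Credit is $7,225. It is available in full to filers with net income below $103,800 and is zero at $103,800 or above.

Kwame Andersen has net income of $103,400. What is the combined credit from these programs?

$15,707

Health Coverage Credit: income exceeds $98,800 by $4,600, which is 7 full-or-partial $750 increments; reduction = 7 × $30 = $210, leaving $1,432.
Low-Income Housing Credit: $103,400 is below the $110,900 cutoff, so the full $7,050 applies.
Adoption Credit: $103,400 is below the $103,800 cutoff, so the full $7,225 applies.
Total: $1,432 + $7,050 + $7,225 = $15,707.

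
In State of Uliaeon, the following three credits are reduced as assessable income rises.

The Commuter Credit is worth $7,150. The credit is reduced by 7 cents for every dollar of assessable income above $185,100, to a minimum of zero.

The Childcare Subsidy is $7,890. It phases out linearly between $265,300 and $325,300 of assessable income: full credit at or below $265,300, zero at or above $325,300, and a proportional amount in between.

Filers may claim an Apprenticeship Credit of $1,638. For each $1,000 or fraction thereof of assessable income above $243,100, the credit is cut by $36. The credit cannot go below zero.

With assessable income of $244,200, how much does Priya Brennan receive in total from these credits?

Commuter Credit: 7% of the $59,100 excess over $185,100 is $4,137; credit = $7,150 − $4,137 = $3,013.
Childcare Subsidy: $244,200 is at or below the $265,300 threshold, so the full $7,890 applies.
Apprenticeship Credit: income exceeds $243,100 by $1,100, which is 2 full-or-partial $1,000 increments; reduction = 2 × $36 = $72, leaving $1,566.
Total: $3,013 + $7,890 + $1,566 = $12,469.

$12,469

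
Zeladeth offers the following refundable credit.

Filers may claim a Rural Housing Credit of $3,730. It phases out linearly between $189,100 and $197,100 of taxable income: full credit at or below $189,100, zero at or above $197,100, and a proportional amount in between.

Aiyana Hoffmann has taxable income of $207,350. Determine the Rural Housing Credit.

$0

Rural Housing Credit: $207,350 is at or above $197,100, so the credit is $0.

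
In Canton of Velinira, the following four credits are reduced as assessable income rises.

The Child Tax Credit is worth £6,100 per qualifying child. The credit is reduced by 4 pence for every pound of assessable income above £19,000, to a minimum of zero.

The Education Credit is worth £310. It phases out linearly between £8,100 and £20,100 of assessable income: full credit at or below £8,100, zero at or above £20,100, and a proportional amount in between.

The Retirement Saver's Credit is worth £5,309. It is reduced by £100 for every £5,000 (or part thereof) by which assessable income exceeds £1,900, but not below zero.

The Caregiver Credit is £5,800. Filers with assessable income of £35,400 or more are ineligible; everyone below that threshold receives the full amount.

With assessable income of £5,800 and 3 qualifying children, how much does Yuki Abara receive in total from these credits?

Child Tax Credit: base = 3 × £6,100 = £18,300. £5,800 is at or below the £19,000 threshold, so the full £18,300 applies.
Education Credit: £5,800 is at or below the £8,100 threshold, so the full £310 applies.
Retirement Saver's Credit: income exceeds £1,900 by £3,900, which is 1 full-or-partial £5,000 increment; reduction = 1 × £100 = £100, leaving £5,209.
Caregiver Credit: £5,800 is below the £35,400 cutoff, so the full £5,800 applies.
Total: £18,300 + £310 + £5,209 + £5,800 = £29,619.

£29,619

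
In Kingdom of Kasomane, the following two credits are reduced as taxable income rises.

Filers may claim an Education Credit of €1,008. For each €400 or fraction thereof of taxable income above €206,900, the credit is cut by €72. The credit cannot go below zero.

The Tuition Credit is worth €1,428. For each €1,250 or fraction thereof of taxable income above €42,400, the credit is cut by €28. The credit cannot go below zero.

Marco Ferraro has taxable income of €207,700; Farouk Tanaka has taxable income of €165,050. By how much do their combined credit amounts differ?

Marco (€207,700): Education Credit: income exceeds €206,900 by €800, which is 2 full-or-partial €400 increments; reduction = 2 × €72 = €144, leaving €864. Tuition Credit: income exceeds €42,400 by €165,300 → 133 increments × €28 = €3,724 ≥ base, so the credit is €0. total €864 + €0 = €864
Farouk (€165,050): Education Credit: €165,050 is at or below the €206,900 threshold, so the full €1,008 applies. Tuition Credit: income exceeds €42,400 by €122,650 → 99 increments × €28 = €2,772 ≥ base, so the credit is €0. total €1,008 + €0 = €1,008
Difference: |€864 − €1,008| = €144.

€144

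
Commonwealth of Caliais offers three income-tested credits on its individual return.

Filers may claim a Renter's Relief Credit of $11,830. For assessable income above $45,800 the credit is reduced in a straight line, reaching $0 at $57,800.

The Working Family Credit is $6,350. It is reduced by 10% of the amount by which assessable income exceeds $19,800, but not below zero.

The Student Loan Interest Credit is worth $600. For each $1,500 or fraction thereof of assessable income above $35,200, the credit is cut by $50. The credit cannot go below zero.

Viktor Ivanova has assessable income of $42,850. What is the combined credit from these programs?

Renter's Relief Credit: $42,850 is at or below the $45,800 threshold, so the full $11,830 applies.
Working Family Credit: 10% of the $23,050 excess over $19,800 is $2,305; credit = $6,350 − $2,305 = $4,045.
Student Loan Interest Credit: income exceeds $35,200 by $7,650, which is 6 full-or-partial $1,500 increments; reduction = 6 × $50 = $300, leaving $300.
Total: $11,830 + $4,045 + $300 = $16,175.

$16,175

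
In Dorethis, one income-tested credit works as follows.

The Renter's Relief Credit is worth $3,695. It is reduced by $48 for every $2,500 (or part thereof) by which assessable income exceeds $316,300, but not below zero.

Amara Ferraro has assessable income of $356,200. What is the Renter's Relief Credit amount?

Renter's Relief Credit: income exceeds $316,300 by $39,900, which is 16 full-or-partial $2,500 increments; reduction = 16 × $48 = $768, leaving $2,927.

$2,927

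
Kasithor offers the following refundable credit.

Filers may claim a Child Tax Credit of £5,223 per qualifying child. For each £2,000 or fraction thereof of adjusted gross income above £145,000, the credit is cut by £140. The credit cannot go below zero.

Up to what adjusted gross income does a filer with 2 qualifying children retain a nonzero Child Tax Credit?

£293,000

Full credit = 2 × £5,223 = £10,446.
After 74 increments the reduction is 74 × £140 = £10,360, leaving £86; one more increment wipes it out. Increment 74 ends at excess 74 × £2,000 = £148,000, so the highest qualifying income is £145,000 + £148,000 = £293,000.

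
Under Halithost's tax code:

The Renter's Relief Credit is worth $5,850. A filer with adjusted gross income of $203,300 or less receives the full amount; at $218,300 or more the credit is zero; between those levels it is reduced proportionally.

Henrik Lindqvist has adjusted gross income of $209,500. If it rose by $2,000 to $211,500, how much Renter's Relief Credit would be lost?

At $209,500 — $209,500 is $6,200 into a $15,000 phase-out range, leaving 8,800/15,000 of the credit: $5,850 × 8,800/15,000 = $3,432.
At $211,500 — $211,500 is $8,200 into a $15,000 phase-out range, leaving 6,800/15,000 of the credit: $5,850 × 6,800/15,000 = $2,652.
Lost: $3,432 − $2,652 = $780.

$780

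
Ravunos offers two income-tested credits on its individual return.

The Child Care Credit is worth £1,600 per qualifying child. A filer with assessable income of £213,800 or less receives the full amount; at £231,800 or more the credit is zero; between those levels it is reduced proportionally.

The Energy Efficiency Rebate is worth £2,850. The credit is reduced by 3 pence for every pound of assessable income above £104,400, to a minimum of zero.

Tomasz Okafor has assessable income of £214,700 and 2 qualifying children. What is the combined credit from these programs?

Child Care Credit: base = 2 × £1,600 = £3,200. £214,700 is £900 into a £18,000 phase-out range, leaving 17,100/18,000 of the credit: £3,200 × 17,100/18,000 = £3,040.
Energy Efficiency Rebate: 3% of the £110,300 excess over £104,400 is £3,309 ≥ base, so the credit is £0.
Total: £3,040 + £0 = £3,040.

£3,040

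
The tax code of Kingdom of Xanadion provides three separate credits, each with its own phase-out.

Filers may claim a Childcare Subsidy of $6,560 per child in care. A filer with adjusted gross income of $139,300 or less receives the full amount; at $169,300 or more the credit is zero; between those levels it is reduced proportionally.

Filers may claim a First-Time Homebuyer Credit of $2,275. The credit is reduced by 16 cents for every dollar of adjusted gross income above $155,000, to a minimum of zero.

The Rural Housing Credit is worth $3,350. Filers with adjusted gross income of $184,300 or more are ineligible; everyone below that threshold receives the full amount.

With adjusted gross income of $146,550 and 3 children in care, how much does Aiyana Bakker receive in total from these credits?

$20,549

Childcare Subsidy: base = 3 × $6,560 = $19,680. $146,550 is $7,250 into a $30,000 phase-out range, leaving 22,750/30,000 of the credit: $19,680 × 22,750/30,000 = $14,924.
First-Time Homebuyer Credit: $146,550 is at or below the $155,000 threshold, so the full $2,275 applies.
Rural Housing Credit: $146,550 is below the $184,300 cutoff, so the full $3,350 applies.
Total: $14,924 + $2,275 + $3,350 = $20,549.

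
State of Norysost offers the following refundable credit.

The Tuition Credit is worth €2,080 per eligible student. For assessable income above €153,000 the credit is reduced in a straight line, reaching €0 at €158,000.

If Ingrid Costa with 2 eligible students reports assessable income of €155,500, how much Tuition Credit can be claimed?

Tuition Credit: base = 2 × €2,080 = €4,160. €155,500 is €2,500 into a €5,000 phase-out range, leaving 2,500/5,000 of the credit: €4,160 × 2,500/5,000 = €2,080.

€2,080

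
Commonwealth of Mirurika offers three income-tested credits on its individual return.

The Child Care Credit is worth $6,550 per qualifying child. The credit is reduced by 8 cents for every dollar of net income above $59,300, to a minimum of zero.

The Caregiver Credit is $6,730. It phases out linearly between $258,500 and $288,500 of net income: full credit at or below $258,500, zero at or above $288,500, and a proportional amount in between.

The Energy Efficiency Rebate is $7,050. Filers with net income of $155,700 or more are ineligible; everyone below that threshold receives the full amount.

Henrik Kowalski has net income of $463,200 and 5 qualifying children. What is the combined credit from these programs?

$438

Child Care Credit: base = 5 × $6,550 = $32,750. 8% of the $403,900 excess over $59,300 is $32,312; credit = $32,750 − $32,312 = $438.
Caregiver Credit: $463,200 is at or above $288,500, so the credit is $0.
Energy Efficiency Rebate: $463,200 meets or exceeds the $155,700 cutoff, so the credit is $0.
Total: $438 + $0 + $0 = $438.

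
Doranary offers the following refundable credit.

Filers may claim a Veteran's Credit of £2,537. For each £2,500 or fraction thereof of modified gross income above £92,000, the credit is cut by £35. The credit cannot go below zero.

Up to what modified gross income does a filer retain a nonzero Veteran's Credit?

After 72 increments the reduction is 72 × £35 = £2,520, leaving £17; one more increment wipes it out. Increment 72 ends at excess 72 × £2,500 = £180,000, so the highest qualifying income is £92,000 + £180,000 = £272,000.

£272,000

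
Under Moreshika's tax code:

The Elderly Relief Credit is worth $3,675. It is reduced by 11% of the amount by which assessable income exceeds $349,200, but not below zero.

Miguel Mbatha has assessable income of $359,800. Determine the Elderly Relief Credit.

Elderly Relief Credit: 11% of the $10,600 excess over $349,200 is $1,166; credit = $3,675 − $1,166 = $2,509.

$2,509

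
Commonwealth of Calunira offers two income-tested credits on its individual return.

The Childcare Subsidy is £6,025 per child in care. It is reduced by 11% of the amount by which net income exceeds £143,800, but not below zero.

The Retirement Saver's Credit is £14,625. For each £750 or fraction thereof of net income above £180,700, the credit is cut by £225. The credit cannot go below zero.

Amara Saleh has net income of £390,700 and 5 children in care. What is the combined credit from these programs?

Childcare Subsidy: base = 5 × £6,025 = £30,125. 11% of the £246,900 excess over £143,800 is £27,159; credit = £30,125 − £27,159 = £2,966.
Retirement Saver's Credit: income exceeds £180,700 by £210,000 → 280 increments × £225 = £63,000 ≥ base, so the credit is £0.
Total: £2,966 + £0 = £2,966.

£2,966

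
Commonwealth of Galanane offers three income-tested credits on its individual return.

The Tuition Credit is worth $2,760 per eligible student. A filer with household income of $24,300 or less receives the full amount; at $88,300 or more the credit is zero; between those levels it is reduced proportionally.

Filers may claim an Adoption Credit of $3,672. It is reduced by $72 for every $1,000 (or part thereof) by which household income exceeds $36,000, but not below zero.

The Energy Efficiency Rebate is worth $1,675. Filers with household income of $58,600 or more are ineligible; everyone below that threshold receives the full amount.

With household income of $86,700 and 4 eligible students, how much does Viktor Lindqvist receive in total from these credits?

$276

Tuition Credit: base = 4 × $2,760 = $11,040. $86,700 is $62,400 into a $64,000 phase-out range, leaving 1,600/64,000 of the credit: $11,040 × 1,600/64,000 = $276.
Adoption Credit: income exceeds $36,000 by $50,700 → 51 increments × $72 = $3,672 ≥ base, so the credit is $0.
Energy Efficiency Rebate: $86,700 meets or exceeds the $58,600 cutoff, so the credit is $0.
Total: $276 + $0 + $0 = $276.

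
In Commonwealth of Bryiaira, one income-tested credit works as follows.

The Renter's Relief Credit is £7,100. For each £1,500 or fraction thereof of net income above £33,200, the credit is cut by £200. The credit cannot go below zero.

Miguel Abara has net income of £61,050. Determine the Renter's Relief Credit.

Renter's Relief Credit: income exceeds £33,200 by £27,850, which is 19 full-or-partial £1,500 increments; reduction = 19 × £200 = £3,800, leaving £3,300.

£3,300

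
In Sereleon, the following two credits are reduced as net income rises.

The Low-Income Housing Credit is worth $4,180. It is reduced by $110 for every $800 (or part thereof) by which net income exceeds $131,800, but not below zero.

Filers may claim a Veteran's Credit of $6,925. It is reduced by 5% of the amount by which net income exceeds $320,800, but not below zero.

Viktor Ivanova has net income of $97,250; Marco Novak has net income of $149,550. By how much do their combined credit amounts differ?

$2,530

Viktor ($97,250): Low-Income Housing Credit: $97,250 is at or below the $131,800 threshold, so the full $4,180 applies. Veteran's Credit: $97,250 is at or below the $320,800 threshold, so the full $6,925 applies. total $4,180 + $6,925 = $11,105
Marco ($149,550): Low-Income Housing Credit: income exceeds $131,800 by $17,750, which is 23 full-or-partial $800 increments; reduction = 23 × $110 = $2,530, leaving $1,650. Veteran's Credit: $149,550 is at or below the $320,800 threshold, so the full $6,925 applies. total $1,650 + $6,925 = $8,575
Difference: |$11,105 − $8,575| = $2,530.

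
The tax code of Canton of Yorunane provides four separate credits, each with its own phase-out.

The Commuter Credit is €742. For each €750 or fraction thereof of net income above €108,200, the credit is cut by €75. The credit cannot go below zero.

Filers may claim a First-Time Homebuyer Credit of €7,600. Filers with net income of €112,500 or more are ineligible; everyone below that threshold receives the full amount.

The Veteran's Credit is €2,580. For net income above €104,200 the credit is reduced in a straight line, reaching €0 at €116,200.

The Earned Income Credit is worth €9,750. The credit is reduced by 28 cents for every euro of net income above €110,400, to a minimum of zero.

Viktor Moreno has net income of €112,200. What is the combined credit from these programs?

Commuter Credit: income exceeds €108,200 by €4,000, which is 6 full-or-partial €750 increments; reduction = 6 × €75 = €450, leaving €292.
First-Time Homebuyer Credit: €112,200 is below the €112,500 cutoff, so the full €7,600 applies.
Veteran's Credit: €112,200 is €8,000 into a €12,000 phase-out range, leaving 4,000/12,000 of the credit: €2,580 × 4,000/12,000 = €860.
Earned Income Credit: 28% of the €1,800 excess over €110,400 is €504; credit = €9,750 − €504 = €9,246.
Total: €292 + €7,600 + €860 + €9,246 = €17,998.

€17,998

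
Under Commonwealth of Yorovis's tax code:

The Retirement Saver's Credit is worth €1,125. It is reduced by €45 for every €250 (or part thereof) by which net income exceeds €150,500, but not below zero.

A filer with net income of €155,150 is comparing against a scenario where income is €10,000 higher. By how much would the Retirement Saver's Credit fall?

€270

At €155,150 — income exceeds €150,500 by €4,650, which is 19 full-or-partial €250 increments; reduction = 19 × €45 = €855, leaving €270.
At €165,150 — income exceeds €150,500 by €14,650 → 59 increments × €45 = €2,655 ≥ base, so the credit is €0.
Lost: €270 − €0 = €270.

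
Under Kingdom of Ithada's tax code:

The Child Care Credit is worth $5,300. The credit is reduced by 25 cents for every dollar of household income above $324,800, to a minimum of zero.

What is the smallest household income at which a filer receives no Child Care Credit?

The credit falls by 25% of each dollar above $324,800, so it reaches zero when the excess is $5,300 / 25% = $21,200: income = $324,800 + $21,200 = $346,000.

$346,000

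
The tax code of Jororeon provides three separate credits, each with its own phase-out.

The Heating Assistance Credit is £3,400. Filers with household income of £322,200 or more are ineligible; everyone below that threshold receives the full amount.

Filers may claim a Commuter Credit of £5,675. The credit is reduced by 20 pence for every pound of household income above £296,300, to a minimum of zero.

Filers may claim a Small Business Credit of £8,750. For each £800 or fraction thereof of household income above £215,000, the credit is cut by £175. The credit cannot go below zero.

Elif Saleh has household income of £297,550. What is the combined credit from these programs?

£8,825

Heating Assistance Credit: £297,550 is below the £322,200 cutoff, so the full £3,400 applies.
Commuter Credit: 20% of the £1,250 excess over £296,300 is £250; credit = £5,675 − £250 = £5,425.
Small Business Credit: income exceeds £215,000 by £82,550 → 104 increments × £175 = £18,200 ≥ base, so the credit is £0.
Total: £3,400 + £5,425 + £0 = £8,825.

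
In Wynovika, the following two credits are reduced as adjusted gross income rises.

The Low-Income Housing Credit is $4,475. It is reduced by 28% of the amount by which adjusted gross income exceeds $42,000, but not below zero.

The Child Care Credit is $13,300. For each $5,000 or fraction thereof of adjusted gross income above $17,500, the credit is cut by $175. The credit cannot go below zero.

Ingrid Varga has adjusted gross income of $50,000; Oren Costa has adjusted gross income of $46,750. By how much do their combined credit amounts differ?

Ingrid ($50,000): Low-Income Housing Credit: 28% of the $8,000 excess over $42,000 is $2,240; credit = $4,475 − $2,240 = $2,235. Child Care Credit: income exceeds $17,500 by $32,500, which is 7 full-or-partial $5,000 increments; reduction = 7 × $175 = $1,225, leaving $12,075. total $2,235 + $12,075 = $14,310
Oren ($46,750): Low-Income Housing Credit: 28% of the $4,750 excess over $42,000 is $1,330; credit = $4,475 − $1,330 = $3,145. Child Care Credit: income exceeds $17,500 by $29,250, which is 6 full-or-partial $5,000 increments; reduction = 6 × $175 = $1,050, leaving $12,250. total $3,145 + $12,250 = $15,395
Difference: |$14,310 − $15,395| = $1,085.

$1,085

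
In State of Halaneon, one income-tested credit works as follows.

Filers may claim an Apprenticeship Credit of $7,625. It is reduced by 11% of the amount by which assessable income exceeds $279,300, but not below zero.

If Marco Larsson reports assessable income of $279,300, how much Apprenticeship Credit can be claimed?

Apprenticeship Credit: $279,300 is at or below the $279,300 threshold, so the full $7,625 applies.

$7,625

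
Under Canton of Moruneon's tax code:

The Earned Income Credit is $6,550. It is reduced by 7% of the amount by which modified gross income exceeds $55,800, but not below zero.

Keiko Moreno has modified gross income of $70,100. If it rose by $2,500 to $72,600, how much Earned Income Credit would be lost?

At $70,100 — 7% of the $14,300 excess over $55,800 is $1,001; credit = $6,550 − $1,001 = $5,549.
At $72,600 — 7% of the $16,800 excess over $55,800 is $1,176; credit = $6,550 − $1,176 = $5,374.
Lost: $5,549 − $5,374 = $175.

$175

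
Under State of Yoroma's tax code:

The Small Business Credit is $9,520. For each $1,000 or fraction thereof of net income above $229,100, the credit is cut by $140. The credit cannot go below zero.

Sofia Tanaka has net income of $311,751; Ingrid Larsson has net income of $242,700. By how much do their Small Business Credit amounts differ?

$7,560

Sofia ($311,751): Small Business Credit: income exceeds $229,100 by $82,651 → 83 increments × $140 = $11,620 ≥ base, so the credit is $0.
Ingrid ($242,700): Small Business Credit: income exceeds $229,100 by $13,600, which is 14 full-or-partial $1,000 increments; reduction = 14 × $140 = $1,960, leaving $7,560.
Difference: |$0 − $7,560| = $7,560.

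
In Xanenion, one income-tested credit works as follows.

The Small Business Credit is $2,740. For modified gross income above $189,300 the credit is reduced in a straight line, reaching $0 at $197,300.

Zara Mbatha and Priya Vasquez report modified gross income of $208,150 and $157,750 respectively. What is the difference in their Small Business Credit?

Zara ($208,150): Small Business Credit: $208,150 is at or above $197,300, so the credit is $0.
Priya ($157,750): Small Business Credit: $157,750 is at or below the $189,300 threshold, so the full $2,740 applies.
Difference: |$0 − $2,740| = $2,740.

$2,740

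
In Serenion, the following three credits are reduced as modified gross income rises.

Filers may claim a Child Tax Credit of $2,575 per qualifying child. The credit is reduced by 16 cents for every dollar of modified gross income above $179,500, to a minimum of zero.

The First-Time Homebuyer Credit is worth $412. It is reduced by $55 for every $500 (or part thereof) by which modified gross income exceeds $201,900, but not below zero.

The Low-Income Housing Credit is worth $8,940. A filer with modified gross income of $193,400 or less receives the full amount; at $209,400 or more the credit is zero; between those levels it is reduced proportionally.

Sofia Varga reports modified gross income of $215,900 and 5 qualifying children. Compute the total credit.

$7,051

Child Tax Credit: base = 5 × $2,575 = $12,875. 16% of the $36,400 excess over $179,500 is $5,824; credit = $12,875 − $5,824 = $7,051.
First-Time Homebuyer Credit: income exceeds $201,900 by $14,000 → 28 increments × $55 = $1,540 ≥ base, so the credit is $0.
Low-Income Housing Credit: $215,900 is at or above $209,400, so the credit is $0.
Total: $7,051 + $0 + $0 = $7,051.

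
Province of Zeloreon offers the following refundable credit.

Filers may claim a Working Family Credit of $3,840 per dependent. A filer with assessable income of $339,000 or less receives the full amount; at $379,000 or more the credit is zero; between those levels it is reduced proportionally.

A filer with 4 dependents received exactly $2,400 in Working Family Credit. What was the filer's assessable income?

$372,750

Full credit = 4 × $3,840 = $15,360.
$2,400 is 2,400/15,360 of the full $15,360, so 12,960/15,360 of the $40,000 range has been used: income = $339,000 + $40,000 × 12,960/15,360 = $372,750.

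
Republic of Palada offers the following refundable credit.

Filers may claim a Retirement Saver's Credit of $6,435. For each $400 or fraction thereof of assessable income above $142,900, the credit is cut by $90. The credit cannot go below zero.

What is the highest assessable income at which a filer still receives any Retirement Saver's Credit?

$171,300

After 71 increments the reduction is 71 × $90 = $6,390, leaving $45; one more increment wipes it out. Increment 71 ends at excess 71 × $400 = $28,400, so the highest qualifying income is $142,900 + $28,400 = $171,300.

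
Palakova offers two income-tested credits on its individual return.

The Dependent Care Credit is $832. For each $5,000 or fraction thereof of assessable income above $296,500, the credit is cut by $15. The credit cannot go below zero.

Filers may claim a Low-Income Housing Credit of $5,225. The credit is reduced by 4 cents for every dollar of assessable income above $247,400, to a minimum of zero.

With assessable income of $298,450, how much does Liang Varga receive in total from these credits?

Dependent Care Credit: income exceeds $296,500 by $1,950, which is 1 full-or-partial $5,000 increment; reduction = 1 × $15 = $15, leaving $817.
Low-Income Housing Credit: 4% of the $51,050 excess over $247,400 is $2,042; credit = $5,225 − $2,042 = $3,183.
Total: $817 + $3,183 = $4,000.

$4,000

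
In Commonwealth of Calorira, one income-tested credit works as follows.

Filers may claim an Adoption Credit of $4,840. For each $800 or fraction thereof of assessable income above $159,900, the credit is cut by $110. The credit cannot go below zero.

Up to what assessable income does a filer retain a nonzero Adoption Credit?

After 43 increments the reduction is 43 × $110 = $4,730, leaving $110; one more increment wipes it out. Increment 43 ends at excess 43 × $800 = $34,400, so the highest qualifying income is $159,900 + $34,400 = $194,300.

$194,300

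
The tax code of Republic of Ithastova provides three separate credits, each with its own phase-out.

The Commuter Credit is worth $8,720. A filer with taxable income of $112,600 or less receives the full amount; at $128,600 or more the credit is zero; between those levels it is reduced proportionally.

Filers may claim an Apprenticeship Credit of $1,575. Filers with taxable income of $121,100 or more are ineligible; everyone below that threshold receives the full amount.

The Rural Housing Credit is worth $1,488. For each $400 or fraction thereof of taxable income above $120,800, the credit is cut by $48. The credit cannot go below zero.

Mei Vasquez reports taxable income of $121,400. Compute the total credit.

$5,316

Commuter Credit: $121,400 is $8,800 into a $16,000 phase-out range, leaving 7,200/16,000 of the credit: $8,720 × 7,200/16,000 = $3,924.
Apprenticeship Credit: $121,400 meets or exceeds the $121,100 cutoff, so the credit is $0.
Rural Housing Credit: income exceeds $120,800 by $600, which is 2 full-or-partial $400 increments; reduction = 2 × $48 = $96, leaving $1,392.
Total: $3,924 + $0 + $1,392 = $5,316.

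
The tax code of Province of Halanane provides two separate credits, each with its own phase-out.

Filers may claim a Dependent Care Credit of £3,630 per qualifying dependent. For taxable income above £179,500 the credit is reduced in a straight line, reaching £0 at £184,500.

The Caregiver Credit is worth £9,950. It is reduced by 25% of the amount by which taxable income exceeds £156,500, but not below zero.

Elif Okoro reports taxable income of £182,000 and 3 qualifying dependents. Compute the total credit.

Dependent Care Credit: base = 3 × £3,630 = £10,890. £182,000 is £2,500 into a £5,000 phase-out range, leaving 2,500/5,000 of the credit: £10,890 × 2,500/5,000 = £5,445.
Caregiver Credit: 25% of the £25,500 excess over £156,500 is £6,375; credit = £9,950 − £6,375 = £3,575.
Total: £5,445 + £3,575 = £9,020.

£9,020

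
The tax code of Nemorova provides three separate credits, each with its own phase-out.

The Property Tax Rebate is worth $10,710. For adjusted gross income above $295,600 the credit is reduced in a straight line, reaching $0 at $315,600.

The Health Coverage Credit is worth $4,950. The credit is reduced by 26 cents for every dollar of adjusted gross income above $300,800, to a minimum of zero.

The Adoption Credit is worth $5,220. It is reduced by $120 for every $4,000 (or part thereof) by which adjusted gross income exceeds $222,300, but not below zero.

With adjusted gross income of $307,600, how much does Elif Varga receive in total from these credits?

Property Tax Rebate: $307,600 is $12,000 into a $20,000 phase-out range, leaving 8,000/20,000 of the credit: $10,710 × 8,000/20,000 = $4,284.
Health Coverage Credit: 26% of the $6,800 excess over $300,800 is $1,768; credit = $4,950 − $1,768 = $3,182.
Adoption Credit: income exceeds $222,300 by $85,300, which is 22 full-or-partial $4,000 increments; reduction = 22 × $120 = $2,640, leaving $2,580.
Total: $4,284 + $3,182 + $2,580 = $10,046.

$10,046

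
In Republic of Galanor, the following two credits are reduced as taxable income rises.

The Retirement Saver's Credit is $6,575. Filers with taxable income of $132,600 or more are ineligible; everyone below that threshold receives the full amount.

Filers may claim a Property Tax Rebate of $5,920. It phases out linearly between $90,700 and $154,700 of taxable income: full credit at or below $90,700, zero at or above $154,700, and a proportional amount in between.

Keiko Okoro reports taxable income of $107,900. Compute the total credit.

Retirement Saver's Credit: $107,900 is below the $132,600 cutoff, so the full $6,575 applies.
Property Tax Rebate: $107,900 is $17,200 into a $64,000 phase-out range, leaving 46,800/64,000 of the credit: $5,920 × 46,800/64,000 = $4,329.
Total: $6,575 + $4,329 = $10,904.

$10,904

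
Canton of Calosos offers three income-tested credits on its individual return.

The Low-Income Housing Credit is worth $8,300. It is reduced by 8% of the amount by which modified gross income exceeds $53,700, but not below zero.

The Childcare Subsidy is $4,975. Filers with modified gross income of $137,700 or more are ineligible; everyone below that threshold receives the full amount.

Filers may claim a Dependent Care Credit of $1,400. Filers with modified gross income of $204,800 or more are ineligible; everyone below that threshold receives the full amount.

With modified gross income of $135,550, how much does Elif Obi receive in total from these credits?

$8,127

Low-Income Housing Credit: 8% of the $81,850 excess over $53,700 is $6,548; credit = $8,300 − $6,548 = $1,752.
Childcare Subsidy: $135,550 is below the $137,700 cutoff, so the full $4,975 applies.
Dependent Care Credit: $135,550 is below the $204,800 cutoff, so the full $1,400 applies.
Total: $1,752 + $4,975 + $1,400 = $8,127.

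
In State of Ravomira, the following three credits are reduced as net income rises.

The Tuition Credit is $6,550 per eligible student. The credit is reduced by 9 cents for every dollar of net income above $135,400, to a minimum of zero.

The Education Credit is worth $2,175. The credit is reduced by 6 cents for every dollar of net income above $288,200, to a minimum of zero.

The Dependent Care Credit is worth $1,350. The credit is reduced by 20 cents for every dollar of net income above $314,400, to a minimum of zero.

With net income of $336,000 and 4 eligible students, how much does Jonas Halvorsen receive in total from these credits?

$8,146

Tuition Credit: base = 4 × $6,550 = $26,200. 9% of the $200,600 excess over $135,400 is $18,054; credit = $26,200 − $18,054 = $8,146.
Education Credit: 6% of the $47,800 excess over $288,200 is $2,868 ≥ base, so the credit is $0.
Dependent Care Credit: 20% of the $21,600 excess over $314,400 is $4,320 ≥ base, so the credit is $0.
Total: $8,146 + $0 + $0 = $8,146.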